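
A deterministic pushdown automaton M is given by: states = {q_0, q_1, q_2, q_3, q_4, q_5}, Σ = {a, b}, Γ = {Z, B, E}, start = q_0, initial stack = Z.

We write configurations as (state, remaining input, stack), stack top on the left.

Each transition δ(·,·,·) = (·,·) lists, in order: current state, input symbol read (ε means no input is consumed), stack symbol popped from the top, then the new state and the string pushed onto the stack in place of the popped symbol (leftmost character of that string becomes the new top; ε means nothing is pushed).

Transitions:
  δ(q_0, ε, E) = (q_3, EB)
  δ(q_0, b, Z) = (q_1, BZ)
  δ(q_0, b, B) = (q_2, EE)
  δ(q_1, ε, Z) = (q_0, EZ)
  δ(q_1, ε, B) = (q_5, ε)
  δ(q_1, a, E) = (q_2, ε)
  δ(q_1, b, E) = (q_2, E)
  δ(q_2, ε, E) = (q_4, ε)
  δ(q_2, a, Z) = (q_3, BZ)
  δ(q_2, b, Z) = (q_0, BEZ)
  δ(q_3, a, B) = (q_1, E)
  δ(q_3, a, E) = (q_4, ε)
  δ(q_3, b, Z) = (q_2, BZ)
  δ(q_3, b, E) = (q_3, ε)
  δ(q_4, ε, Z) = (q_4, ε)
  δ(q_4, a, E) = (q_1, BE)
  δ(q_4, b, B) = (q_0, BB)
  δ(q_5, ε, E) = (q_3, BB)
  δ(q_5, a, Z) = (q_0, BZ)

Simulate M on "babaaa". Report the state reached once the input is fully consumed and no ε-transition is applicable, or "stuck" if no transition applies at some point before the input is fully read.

q_2

(q_0, babaaa, Z) ⊢ (q_1, abaaa, BZ) ⊢ (q_5, abaaa, Z) ⊢ (q_0, baaa, BZ) ⊢ (q_2, aaa, EEZ) ⊢ (q_4, aaa, EZ) ⊢ (q_1, aa, BEZ) ⊢ (q_5, aa, EZ) ⊢ (q_3, aa, BBZ) ⊢ (q_1, a, EBZ) ⊢ (q_2, ε, BZ)
All input consumed; M is in state q_2.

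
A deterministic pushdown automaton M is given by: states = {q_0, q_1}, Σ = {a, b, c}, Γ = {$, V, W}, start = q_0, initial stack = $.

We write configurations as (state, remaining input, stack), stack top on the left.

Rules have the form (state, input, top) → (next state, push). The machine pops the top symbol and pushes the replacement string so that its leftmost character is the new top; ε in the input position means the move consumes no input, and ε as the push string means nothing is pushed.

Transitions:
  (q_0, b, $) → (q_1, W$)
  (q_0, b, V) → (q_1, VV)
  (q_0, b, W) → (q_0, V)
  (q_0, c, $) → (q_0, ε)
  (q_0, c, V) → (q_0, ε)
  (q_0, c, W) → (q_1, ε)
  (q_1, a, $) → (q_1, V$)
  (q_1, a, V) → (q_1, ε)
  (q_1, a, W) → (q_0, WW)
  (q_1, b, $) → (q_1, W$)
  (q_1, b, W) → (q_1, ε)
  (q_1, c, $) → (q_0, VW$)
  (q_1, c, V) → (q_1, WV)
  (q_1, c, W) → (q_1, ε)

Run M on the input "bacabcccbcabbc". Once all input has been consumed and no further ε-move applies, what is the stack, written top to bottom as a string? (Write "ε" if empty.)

WVVWVVW$

(q_0, bacabcccbcabbc, $) ⊢ (q_1, acabcccbcabbc, W$) ⊢ (q_0, cabcccbcabbc, WW$) ⊢ (q_1, abcccbcabbc, W$) ⊢ (q_0, bcccbcabbc, WW$) ⊢ (q_0, cccbcabbc, VW$) ⊢ (q_0, ccbcabbc, W$) ⊢ (q_1, cbcabbc, $) ⊢ (q_0, bcabbc, VW$) ⊢ (q_1, cabbc, VVW$) ⊢ (q_1, abbc, WVVW$) ⊢ (q_0, bbc, WWVVW$) ⊢ (q_0, bc, VWVVW$) ⊢ (q_1, c, VVWVVW$) ⊢ (q_1, ε, WVVWVVW$)
All input consumed in state q_1 with stack WVVWVVW$.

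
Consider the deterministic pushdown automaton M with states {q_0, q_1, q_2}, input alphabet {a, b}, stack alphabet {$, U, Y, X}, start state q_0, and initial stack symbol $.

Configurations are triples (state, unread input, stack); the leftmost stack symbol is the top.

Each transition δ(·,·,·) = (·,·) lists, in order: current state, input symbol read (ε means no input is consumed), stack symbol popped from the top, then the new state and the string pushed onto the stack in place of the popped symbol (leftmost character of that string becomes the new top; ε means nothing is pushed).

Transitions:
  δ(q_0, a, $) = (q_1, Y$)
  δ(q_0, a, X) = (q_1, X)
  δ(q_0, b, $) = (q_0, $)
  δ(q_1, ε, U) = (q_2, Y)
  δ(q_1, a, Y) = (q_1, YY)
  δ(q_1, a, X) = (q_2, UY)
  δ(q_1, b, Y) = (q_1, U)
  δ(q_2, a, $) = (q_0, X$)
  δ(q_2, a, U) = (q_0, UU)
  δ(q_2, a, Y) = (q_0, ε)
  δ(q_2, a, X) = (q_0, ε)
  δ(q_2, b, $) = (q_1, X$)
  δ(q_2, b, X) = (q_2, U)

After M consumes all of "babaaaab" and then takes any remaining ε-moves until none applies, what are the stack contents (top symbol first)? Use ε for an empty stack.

YYY$

(q_0, babaaaab, $)
  read b, top $: go to q_0, push $ → (q_0, abaaaab, $)
  read a, top $: go to q_1, push Y$ → (q_1, baaaab, Y$)
  read b, top Y: go to q_1, push U → (q_1, aaaab, U$)
  ε-move, top U: go to q_2, push Y → (q_2, aaaab, Y$)
  read a, top Y: go to q_0, push ε → (q_0, aaab, $)
  read a, top $: go to q_1, push Y$ → (q_1, aab, Y$)
  read a, top Y: go to q_1, push YY → (q_1, ab, YY$)
  read a, top Y: go to q_1, push YY → (q_1, b, YYY$)
  read b, top Y: go to q_1, push U → (q_1, ε, UYY$)
  ε-move, top U: go to q_2, push Y → (q_2, ε, YYY$)
All input consumed in state q_2 with stack YYY$.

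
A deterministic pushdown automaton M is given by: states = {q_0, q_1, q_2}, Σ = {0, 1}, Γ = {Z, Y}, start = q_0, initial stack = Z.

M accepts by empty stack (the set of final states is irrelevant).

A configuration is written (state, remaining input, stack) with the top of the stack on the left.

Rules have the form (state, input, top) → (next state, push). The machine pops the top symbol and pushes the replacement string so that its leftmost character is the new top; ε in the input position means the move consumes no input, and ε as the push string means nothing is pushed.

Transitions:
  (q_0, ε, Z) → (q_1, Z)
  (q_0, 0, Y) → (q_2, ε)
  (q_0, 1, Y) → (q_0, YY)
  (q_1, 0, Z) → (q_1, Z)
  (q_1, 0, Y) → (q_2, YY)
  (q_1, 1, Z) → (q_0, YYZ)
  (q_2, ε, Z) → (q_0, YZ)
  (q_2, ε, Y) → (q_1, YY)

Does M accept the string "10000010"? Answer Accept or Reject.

(q_0, 10000010, Z) ⊢ (q_1, 10000010, Z) ⊢ (q_0, 0000010, YYZ) ⊢ (q_2, 000010, YZ) ⊢ (q_1, 000010, YYZ) ⊢ (q_2, 00010, YYYZ) ⊢ (q_1, 00010, YYYYZ) ⊢ (q_2, 0010, YYYYYZ) ⊢ (q_1, 0010, YYYYYYZ) ⊢ (q_2, 010, YYYYYYYZ) ⊢ (q_1, 010, YYYYYYYYZ) ⊢ (q_2, 10, YYYYYYYYYZ) ⊢ (q_1, 10, YYYYYYYYYYZ)
No transition applies at (q_1, 10, YYYYYYYYYYZ); input not fully consumed.

Reject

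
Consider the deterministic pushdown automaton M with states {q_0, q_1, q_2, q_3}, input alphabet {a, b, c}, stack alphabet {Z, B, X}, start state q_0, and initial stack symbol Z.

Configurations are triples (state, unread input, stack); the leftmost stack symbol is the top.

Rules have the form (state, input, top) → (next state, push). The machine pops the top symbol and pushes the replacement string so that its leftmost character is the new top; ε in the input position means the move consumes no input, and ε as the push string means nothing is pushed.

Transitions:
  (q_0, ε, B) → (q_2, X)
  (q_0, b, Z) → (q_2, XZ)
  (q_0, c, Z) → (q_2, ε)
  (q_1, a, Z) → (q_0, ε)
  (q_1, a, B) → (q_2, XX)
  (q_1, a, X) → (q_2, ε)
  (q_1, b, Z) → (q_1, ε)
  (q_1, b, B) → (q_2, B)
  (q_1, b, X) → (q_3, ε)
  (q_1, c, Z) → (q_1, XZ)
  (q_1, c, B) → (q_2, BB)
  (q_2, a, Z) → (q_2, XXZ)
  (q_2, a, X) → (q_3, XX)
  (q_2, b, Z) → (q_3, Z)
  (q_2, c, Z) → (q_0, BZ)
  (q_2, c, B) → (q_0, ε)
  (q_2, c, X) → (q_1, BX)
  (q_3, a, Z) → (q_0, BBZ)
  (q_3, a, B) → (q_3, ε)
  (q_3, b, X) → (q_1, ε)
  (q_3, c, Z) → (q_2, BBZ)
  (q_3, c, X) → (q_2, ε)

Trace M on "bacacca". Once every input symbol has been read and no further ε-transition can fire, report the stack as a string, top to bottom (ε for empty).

XXXZ

(q_0, bacacca, Z) ⊢ (q_2, acacca, XZ) ⊢ (q_3, cacca, XXZ) ⊢ (q_2, acca, XZ) ⊢ (q_3, cca, XXZ) ⊢ (q_2, ca, XZ) ⊢ (q_1, a, BXZ) ⊢ (q_2, ε, XXXZ)
All input consumed in state q_2 with stack XXXZ.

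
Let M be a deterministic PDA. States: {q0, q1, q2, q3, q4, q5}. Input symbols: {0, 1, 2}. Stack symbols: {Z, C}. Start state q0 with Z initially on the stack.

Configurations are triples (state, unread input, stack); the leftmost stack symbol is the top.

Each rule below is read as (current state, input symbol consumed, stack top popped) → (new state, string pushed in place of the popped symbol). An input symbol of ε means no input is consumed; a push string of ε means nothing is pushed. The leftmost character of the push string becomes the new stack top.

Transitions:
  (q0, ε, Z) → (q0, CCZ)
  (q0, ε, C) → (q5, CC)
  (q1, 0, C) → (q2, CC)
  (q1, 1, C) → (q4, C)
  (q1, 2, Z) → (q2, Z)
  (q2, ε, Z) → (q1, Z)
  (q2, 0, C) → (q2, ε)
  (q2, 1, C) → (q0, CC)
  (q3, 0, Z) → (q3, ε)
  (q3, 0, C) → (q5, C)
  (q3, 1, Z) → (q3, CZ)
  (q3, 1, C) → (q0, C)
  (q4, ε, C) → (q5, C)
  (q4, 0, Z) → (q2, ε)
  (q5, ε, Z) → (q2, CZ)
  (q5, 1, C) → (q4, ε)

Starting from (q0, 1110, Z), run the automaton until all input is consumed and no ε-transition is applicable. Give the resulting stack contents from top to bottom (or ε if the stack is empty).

ε

(q0, 1110, Z)
  ε-move, top Z: go to q0, push CCZ → (q0, 1110, CCZ)
  ε-move, top C: go to q5, push CC → (q5, 1110, CCCZ)
  read 1, top C: go to q4, push ε → (q4, 110, CCZ)
  ε-move, top C: go to q5, push C → (q5, 110, CCZ)
  read 1, top C: go to q4, push ε → (q4, 10, CZ)
  ε-move, top C: go to q5, push C → (q5, 10, CZ)
  read 1, top C: go to q4, push ε → (q4, 0, Z)
  read 0, top Z: go to q2, push ε → (q2, ε, ε)
All input consumed in state q2 with stack ε.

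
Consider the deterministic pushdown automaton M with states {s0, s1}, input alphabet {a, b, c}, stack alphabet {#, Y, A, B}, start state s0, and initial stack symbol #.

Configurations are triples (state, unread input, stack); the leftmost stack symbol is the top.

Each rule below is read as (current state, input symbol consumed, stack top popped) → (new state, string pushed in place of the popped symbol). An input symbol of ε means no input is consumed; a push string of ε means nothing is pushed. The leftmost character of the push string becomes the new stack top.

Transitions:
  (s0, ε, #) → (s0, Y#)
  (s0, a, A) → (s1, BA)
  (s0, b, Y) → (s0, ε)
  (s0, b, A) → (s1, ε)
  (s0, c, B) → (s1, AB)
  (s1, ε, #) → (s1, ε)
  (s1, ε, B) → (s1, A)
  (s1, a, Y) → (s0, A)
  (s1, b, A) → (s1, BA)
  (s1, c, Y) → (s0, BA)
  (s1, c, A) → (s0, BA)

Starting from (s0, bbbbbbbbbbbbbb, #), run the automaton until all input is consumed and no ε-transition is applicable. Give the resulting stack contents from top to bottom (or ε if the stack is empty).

(s0, bbbbbbbbbbbbbb, #) ⊢ (s0, bbbbbbbbbbbbbb, Y#) ⊢ (s0, bbbbbbbbbbbbb, #) ⊢ (s0, bbbbbbbbbbbbb, Y#) ⊢ (s0, bbbbbbbbbbbb, #) ⊢ (s0, bbbbbbbbbbbb, Y#) ⊢ (s0, bbbbbbbbbbb, #) ⊢ (s0, bbbbbbbbbbb, Y#) ⊢ (s0, bbbbbbbbbb, #) ⊢ (s0, bbbbbbbbbb, Y#) ⊢ (s0, bbbbbbbbb, #) ⊢ (s0, bbbbbbbbb, Y#) ⊢ (s0, bbbbbbbb, #) ⊢ (s0, bbbbbbbb, Y#) ⊢ (s0, bbbbbbb, #) ⊢ (s0, bbbbbbb, Y#) ⊢ (s0, bbbbbb, #) ⊢ (s0, bbbbbb, Y#) ⊢ (s0, bbbbb, #) ⊢ (s0, bbbbb, Y#) ⊢ (s0, bbbb, #) ⊢ (s0, bbbb, Y#) ⊢ (s0, bbb, #) ⊢ (s0, bbb, Y#) ⊢ (s0, bb, #) ⊢ (s0, bb, Y#) ⊢ (s0, b, #) ⊢ (s0, b, Y#) ⊢ (s0, ε, #) ⊢ (s0, ε, Y#)
All input consumed in state s0 with stack Y#.

Y#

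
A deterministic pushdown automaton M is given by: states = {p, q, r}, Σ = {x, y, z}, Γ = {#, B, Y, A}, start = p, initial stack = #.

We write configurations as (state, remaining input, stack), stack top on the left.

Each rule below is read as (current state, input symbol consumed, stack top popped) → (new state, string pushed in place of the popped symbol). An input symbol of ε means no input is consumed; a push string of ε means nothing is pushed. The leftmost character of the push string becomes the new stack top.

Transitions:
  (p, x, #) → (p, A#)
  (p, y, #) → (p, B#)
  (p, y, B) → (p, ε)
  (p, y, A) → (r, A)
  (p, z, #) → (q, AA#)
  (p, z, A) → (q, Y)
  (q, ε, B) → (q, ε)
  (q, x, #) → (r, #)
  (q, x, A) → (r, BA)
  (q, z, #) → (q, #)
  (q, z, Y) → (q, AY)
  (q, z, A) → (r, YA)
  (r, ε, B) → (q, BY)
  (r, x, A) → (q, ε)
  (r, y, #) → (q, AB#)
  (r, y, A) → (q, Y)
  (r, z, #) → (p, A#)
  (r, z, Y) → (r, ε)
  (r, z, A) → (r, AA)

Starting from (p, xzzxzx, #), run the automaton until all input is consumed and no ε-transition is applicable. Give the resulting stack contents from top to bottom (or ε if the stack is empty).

(p, xzzxzx, #) ⊢ (p, zzxzx, A#) ⊢ (q, zxzx, Y#) ⊢ (q, xzx, AY#) ⊢ (r, zx, BAY#) ⊢ (q, zx, BYAY#) ⊢ (q, zx, YAY#) ⊢ (q, x, AYAY#) ⊢ (r, ε, BAYAY#) ⊢ (q, ε, BYAYAY#) ⊢ (q, ε, YAYAY#)
All input consumed in state q with stack YAYAY#.

YAYAY#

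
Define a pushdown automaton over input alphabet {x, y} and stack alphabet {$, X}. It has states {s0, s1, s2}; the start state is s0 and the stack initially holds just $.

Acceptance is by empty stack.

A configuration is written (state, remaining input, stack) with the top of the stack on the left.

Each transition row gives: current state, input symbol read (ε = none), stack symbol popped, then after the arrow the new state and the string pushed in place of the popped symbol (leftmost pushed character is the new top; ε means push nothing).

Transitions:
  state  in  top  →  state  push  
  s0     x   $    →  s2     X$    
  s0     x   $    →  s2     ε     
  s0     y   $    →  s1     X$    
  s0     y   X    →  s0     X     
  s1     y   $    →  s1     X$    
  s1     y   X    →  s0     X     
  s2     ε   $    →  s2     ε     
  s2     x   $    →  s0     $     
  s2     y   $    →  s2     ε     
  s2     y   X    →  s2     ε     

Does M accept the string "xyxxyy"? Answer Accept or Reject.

Accept

One accepting computation: (s0, xyxxyy, $) ⊢ (s2, yxxyy, X$) ⊢ (s2, xxyy, $) ⊢ (s0, xyy, $) ⊢ (s2, yy, X$) ⊢ (s2, y, $) ⊢ (s2, ε, ε)
All input consumed and the stack is empty.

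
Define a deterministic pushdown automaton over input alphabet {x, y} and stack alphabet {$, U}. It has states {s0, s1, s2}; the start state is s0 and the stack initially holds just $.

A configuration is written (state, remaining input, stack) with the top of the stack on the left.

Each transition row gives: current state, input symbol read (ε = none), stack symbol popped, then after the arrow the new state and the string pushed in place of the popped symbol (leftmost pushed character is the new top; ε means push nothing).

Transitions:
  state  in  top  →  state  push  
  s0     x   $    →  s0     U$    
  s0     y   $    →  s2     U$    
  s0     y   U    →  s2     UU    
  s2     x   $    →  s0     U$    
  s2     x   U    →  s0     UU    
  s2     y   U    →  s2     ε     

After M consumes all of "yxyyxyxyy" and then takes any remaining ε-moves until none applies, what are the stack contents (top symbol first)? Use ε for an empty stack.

UUUUU$

(s0, yxyyxyxyy, $) ⊢ (s2, xyyxyxyy, U$) ⊢ (s0, yyxyxyy, UU$) ⊢ (s2, yxyxyy, UUU$) ⊢ (s2, xyxyy, UU$) ⊢ (s0, yxyy, UUU$) ⊢ (s2, xyy, UUUU$) ⊢ (s0, yy, UUUUU$) ⊢ (s2, y, UUUUUU$) ⊢ (s2, ε, UUUUU$)
All input consumed in state s2 with stack UUUUU$.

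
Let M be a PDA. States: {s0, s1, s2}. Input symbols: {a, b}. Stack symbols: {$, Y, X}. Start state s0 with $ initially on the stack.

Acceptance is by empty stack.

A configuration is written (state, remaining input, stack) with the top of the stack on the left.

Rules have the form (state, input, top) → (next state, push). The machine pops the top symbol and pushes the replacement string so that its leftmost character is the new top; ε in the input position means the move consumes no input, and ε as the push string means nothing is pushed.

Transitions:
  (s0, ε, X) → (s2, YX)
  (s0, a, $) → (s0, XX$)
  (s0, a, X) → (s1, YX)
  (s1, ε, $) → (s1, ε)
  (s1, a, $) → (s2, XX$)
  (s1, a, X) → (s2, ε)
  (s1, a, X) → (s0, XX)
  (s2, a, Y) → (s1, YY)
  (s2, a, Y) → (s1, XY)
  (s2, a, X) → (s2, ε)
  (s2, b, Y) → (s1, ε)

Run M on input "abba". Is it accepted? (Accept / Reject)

Reject

No computation consumes all input and empties the stack.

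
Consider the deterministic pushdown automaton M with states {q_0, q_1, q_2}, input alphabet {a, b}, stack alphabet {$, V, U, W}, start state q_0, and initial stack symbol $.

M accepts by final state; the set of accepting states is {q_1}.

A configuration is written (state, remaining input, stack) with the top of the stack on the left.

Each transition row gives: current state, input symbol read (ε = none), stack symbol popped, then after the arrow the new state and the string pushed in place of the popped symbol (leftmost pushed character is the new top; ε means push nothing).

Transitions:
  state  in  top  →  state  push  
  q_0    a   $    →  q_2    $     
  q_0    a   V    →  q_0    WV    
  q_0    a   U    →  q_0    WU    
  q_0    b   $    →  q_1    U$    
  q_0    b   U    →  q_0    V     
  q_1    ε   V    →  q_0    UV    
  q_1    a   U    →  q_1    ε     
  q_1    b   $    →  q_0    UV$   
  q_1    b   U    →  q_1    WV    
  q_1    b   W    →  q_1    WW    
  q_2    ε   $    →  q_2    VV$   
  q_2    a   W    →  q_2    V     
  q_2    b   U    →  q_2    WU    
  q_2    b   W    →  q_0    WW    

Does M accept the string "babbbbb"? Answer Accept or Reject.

Reject

(q_0, babbbbb, $)
  read b, top $: go to q_1, push U$ → (q_1, abbbbb, U$)
  read a, top U: go to q_1, push ε → (q_1, bbbbb, $)
  read b, top $: go to q_0, push UV$ → (q_0, bbbb, UV$)
  read b, top U: go to q_0, push V → (q_0, bbb, VV$)
No transition applies at (q_0, bbb, VV$); input not fully consumed.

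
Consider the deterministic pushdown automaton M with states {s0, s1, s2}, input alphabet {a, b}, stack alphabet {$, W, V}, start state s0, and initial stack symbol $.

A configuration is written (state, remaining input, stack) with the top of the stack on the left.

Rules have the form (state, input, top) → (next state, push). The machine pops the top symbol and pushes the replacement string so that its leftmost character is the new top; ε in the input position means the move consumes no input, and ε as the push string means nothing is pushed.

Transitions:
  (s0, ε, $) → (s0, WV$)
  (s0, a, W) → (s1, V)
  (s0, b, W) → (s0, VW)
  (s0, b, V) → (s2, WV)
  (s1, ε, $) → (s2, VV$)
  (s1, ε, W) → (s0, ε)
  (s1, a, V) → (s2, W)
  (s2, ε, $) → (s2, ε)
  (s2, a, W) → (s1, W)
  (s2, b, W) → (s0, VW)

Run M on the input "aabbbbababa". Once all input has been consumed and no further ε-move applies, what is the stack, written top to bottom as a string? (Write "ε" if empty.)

VWVWV$

(s0, aabbbbababa, $) ⊢ (s0, aabbbbababa, WV$) ⊢ (s1, abbbbababa, VV$) ⊢ (s2, bbbbababa, WV$) ⊢ (s0, bbbababa, VWV$) ⊢ (s2, bbababa, WVWV$) ⊢ (s0, bababa, VWVWV$) ⊢ (s2, ababa, WVWVWV$) ⊢ (s1, baba, WVWVWV$) ⊢ (s0, baba, VWVWV$) ⊢ (s2, aba, WVWVWV$) ⊢ (s1, ba, WVWVWV$) ⊢ (s0, ba, VWVWV$) ⊢ (s2, a, WVWVWV$) ⊢ (s1, ε, WVWVWV$) ⊢ (s0, ε, VWVWV$)
All input consumed in state s0 with stack VWVWV$.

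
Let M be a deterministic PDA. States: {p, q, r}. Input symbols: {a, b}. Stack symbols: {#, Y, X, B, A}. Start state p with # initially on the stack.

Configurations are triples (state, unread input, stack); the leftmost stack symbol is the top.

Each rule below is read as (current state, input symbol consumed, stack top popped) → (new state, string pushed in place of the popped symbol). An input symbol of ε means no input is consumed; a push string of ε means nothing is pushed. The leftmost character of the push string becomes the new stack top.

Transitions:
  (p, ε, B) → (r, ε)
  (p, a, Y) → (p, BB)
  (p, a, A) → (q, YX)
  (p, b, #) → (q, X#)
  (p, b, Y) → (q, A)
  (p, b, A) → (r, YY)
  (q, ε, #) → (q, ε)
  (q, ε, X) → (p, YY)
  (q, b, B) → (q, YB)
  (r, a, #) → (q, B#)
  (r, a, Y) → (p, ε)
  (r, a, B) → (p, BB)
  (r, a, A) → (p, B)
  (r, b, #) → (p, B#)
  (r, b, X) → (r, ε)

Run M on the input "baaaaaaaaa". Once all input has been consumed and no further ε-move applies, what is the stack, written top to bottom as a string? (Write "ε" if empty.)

BY#

(p, baaaaaaaaa, #) ⊢ (q, aaaaaaaaa, X#) ⊢ (p, aaaaaaaaa, YY#) ⊢ (p, aaaaaaaa, BBY#) ⊢ (r, aaaaaaaa, BY#) ⊢ (p, aaaaaaa, BBY#) ⊢ (r, aaaaaaa, BY#) ⊢ (p, aaaaaa, BBY#) ⊢ (r, aaaaaa, BY#) ⊢ (p, aaaaa, BBY#) ⊢ (r, aaaaa, BY#) ⊢ (p, aaaa, BBY#) ⊢ (r, aaaa, BY#) ⊢ (p, aaa, BBY#) ⊢ (r, aaa, BY#) ⊢ (p, aa, BBY#) ⊢ (r, aa, BY#) ⊢ (p, a, BBY#) ⊢ (r, a, BY#) ⊢ (p, ε, BBY#) ⊢ (r, ε, BY#)
All input consumed in state r with stack BY#.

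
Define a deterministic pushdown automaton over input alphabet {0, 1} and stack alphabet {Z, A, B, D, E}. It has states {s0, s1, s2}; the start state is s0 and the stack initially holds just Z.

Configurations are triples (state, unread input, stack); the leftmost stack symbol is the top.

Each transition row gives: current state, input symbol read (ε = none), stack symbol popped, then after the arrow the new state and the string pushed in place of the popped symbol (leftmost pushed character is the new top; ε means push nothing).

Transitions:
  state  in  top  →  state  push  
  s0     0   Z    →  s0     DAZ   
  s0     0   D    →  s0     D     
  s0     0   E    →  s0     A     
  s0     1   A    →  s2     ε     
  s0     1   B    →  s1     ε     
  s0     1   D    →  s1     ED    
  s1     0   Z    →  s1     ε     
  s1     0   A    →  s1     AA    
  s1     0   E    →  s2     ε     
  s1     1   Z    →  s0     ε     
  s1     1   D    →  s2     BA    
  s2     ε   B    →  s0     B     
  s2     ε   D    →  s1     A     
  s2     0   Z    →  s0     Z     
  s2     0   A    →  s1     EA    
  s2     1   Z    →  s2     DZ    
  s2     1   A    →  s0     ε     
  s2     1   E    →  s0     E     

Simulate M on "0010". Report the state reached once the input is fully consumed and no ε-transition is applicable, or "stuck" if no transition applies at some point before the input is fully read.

s1

(s0, 0010, Z)
  read 0, top Z: go to s0, push DAZ → (s0, 010, DAZ)
  read 0, top D: go to s0, push D → (s0, 10, DAZ)
  read 1, top D: go to s1, push ED → (s1, 0, EDAZ)
  read 0, top E: go to s2, push ε → (s2, ε, DAZ)
  ε-move, top D: go to s1, push A → (s1, ε, AAZ)
All input consumed; M is in state s1.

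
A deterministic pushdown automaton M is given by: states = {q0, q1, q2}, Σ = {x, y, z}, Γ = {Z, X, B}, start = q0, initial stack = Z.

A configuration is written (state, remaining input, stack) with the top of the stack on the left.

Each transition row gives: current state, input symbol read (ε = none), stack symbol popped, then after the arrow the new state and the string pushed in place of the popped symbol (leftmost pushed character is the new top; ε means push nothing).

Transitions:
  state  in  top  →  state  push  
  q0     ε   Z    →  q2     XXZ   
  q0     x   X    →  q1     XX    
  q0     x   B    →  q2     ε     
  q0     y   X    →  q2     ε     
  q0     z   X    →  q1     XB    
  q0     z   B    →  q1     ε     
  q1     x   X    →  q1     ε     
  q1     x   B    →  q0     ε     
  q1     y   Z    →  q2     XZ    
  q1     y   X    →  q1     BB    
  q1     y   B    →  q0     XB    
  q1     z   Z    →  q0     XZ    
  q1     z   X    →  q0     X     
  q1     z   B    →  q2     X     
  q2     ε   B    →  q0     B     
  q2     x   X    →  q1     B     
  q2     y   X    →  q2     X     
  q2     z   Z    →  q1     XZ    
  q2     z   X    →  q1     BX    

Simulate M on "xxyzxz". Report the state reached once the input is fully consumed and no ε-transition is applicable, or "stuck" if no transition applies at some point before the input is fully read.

(q0, xxyzxz, Z)
  ε-move, top Z: go to q2, push XXZ → (q2, xxyzxz, XXZ)
  read x, top X: go to q1, push B → (q1, xyzxz, BXZ)
  read x, top B: go to q0, push ε → (q0, yzxz, XZ)
  read y, top X: go to q2, push ε → (q2, zxz, Z)
  read z, top Z: go to q1, push XZ → (q1, xz, XZ)
  read x, top X: go to q1, push ε → (q1, z, Z)
  read z, top Z: go to q0, push XZ → (q0, ε, XZ)
All input consumed; M is in state q0.

q0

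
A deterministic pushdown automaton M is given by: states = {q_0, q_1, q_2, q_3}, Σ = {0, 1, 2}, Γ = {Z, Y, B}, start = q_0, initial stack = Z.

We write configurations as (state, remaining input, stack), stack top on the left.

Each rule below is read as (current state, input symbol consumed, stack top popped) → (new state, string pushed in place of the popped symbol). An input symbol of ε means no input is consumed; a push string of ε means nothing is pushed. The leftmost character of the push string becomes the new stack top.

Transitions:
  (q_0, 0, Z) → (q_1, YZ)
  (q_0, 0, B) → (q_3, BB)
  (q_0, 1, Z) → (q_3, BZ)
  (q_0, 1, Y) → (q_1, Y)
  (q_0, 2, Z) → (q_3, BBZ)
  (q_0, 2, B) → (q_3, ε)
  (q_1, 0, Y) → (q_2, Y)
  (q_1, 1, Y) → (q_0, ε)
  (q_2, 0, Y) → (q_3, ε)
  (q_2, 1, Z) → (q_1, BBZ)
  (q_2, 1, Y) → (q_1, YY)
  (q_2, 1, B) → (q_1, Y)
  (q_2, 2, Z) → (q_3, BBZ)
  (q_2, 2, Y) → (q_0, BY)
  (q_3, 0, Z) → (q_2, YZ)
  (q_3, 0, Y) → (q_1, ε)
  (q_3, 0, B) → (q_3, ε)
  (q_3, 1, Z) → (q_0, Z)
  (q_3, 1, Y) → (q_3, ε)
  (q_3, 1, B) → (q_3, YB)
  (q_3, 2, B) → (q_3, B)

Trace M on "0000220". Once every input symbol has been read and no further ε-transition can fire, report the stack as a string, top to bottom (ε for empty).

(q_0, 0000220, Z)
  read 0, top Z: go to q_1, push YZ → (q_1, 000220, YZ)
  read 0, top Y: go to q_2, push Y → (q_2, 00220, YZ)
  read 0, top Y: go to q_3, push ε → (q_3, 0220, Z)
  read 0, top Z: go to q_2, push YZ → (q_2, 220, YZ)
  read 2, top Y: go to q_0, push BY → (q_0, 20, BYZ)
  read 2, top B: go to q_3, push ε → (q_3, 0, YZ)
  read 0, top Y: go to q_1, push ε → (q_1, ε, Z)
All input consumed in state q_1 with stack Z.

Z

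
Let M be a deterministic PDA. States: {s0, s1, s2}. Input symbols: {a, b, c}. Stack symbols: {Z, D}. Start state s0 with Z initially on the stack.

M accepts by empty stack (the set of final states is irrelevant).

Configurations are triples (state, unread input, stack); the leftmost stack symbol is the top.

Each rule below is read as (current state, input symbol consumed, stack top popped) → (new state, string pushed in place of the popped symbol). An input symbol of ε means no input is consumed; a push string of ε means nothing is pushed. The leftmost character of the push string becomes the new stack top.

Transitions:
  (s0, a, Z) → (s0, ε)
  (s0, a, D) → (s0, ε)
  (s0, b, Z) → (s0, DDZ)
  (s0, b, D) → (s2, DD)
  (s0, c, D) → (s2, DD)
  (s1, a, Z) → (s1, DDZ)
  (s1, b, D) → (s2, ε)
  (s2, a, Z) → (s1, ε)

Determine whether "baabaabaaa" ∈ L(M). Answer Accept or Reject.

(s0, baabaabaaa, Z)
  read b, top Z: go to s0, push DDZ → (s0, aabaabaaa, DDZ)
  read a, top D: go to s0, push ε → (s0, abaabaaa, DZ)
  read a, top D: go to s0, push ε → (s0, baabaaa, Z)
  read b, top Z: go to s0, push DDZ → (s0, aabaaa, DDZ)
  read a, top D: go to s0, push ε → (s0, abaaa, DZ)
  read a, top D: go to s0, push ε → (s0, baaa, Z)
  read b, top Z: go to s0, push DDZ → (s0, aaa, DDZ)
  read a, top D: go to s0, push ε → (s0, aa, DZ)
  read a, top D: go to s0, push ε → (s0, a, Z)
  read a, top Z: go to s0, push ε → (s0, ε, ε)
All input consumed and the stack is empty.

Accept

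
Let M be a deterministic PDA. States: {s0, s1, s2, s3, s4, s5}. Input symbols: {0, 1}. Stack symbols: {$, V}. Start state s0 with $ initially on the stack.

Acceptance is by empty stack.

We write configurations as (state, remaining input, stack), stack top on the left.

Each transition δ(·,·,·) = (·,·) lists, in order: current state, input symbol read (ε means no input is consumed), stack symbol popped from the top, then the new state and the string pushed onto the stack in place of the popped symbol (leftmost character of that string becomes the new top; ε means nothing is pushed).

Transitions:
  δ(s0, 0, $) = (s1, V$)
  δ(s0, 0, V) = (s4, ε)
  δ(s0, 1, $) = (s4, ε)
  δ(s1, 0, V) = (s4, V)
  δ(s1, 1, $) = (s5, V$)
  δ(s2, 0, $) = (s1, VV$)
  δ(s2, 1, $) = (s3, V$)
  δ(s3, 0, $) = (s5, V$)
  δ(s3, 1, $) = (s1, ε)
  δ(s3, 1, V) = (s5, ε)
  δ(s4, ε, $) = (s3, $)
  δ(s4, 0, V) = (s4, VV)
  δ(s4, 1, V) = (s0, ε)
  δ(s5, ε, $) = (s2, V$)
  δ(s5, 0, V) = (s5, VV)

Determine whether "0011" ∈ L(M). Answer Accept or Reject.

Accept

(s0, 0011, $)
  read 0, top $: go to s1, push V$ → (s1, 011, V$)
  read 0, top V: go to s4, push V → (s4, 11, V$)
  read 1, top V: go to s0, push ε → (s0, 1, $)
  read 1, top $: go to s4, push ε → (s4, ε, ε)
All input consumed and the stack is empty.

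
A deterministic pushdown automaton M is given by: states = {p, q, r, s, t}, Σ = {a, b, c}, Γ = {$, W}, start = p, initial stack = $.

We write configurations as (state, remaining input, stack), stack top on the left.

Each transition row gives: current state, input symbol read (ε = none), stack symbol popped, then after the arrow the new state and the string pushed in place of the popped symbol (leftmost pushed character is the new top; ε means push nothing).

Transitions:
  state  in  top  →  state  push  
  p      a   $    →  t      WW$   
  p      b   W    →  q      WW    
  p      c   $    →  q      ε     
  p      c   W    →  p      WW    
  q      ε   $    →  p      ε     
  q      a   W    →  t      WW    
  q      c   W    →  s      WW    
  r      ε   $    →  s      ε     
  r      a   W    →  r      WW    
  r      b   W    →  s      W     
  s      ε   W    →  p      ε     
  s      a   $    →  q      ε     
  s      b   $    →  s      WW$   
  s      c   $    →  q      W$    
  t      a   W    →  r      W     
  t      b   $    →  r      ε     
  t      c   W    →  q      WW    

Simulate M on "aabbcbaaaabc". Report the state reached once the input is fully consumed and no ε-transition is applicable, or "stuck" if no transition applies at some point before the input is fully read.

(p, aabbcbaaaabc, $)
  read a, top $: go to t, push WW$ → (t, abbcbaaaabc, WW$)
  read a, top W: go to r, push W → (r, bbcbaaaabc, WW$)
  read b, top W: go to s, push W → (s, bcbaaaabc, WW$)
  ε-move, top W: go to p, push ε → (p, bcbaaaabc, W$)
  read b, top W: go to q, push WW → (q, cbaaaabc, WW$)
  read c, top W: go to s, push WW → (s, baaaabc, WWW$)
  ε-move, top W: go to p, push ε → (p, baaaabc, WW$)
  read b, top W: go to q, push WW → (q, aaaabc, WWW$)
  read a, top W: go to t, push WW → (t, aaabc, WWWW$)
  read a, top W: go to r, push W → (r, aabc, WWWW$)
  read a, top W: go to r, push WW → (r, abc, WWWWW$)
  read a, top W: go to r, push WW → (r, bc, WWWWWW$)
  read b, top W: go to s, push W → (s, c, WWWWWW$)
  ε-move, top W: go to p, push ε → (p, c, WWWWW$)
  read c, top W: go to p, push WW → (p, ε, WWWWWW$)
All input consumed; M is in state p.

p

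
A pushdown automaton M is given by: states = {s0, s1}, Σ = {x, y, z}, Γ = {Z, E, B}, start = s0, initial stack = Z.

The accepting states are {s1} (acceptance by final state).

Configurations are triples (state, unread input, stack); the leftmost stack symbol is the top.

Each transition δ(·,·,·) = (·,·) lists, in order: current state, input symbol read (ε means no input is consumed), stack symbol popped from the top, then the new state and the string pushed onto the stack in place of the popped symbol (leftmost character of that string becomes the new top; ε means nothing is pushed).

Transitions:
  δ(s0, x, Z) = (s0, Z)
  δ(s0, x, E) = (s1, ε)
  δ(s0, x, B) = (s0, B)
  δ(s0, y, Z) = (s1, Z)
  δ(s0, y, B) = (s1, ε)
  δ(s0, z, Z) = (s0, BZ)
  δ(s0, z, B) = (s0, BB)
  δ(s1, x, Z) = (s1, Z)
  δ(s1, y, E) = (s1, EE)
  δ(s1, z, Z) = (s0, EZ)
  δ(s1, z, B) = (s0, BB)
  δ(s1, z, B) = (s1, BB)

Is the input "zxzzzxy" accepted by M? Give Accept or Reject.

One accepting computation: (s0, zxzzzxy, Z) ⊢ (s0, xzzzxy, BZ) ⊢ (s0, zzzxy, BZ) ⊢ (s0, zzxy, BBZ) ⊢ (s0, zxy, BBBZ) ⊢ (s0, xy, BBBBZ) ⊢ (s0, y, BBBBZ) ⊢ (s1, ε, BBBZ)
All input consumed and state s1 ∈ F.

Accept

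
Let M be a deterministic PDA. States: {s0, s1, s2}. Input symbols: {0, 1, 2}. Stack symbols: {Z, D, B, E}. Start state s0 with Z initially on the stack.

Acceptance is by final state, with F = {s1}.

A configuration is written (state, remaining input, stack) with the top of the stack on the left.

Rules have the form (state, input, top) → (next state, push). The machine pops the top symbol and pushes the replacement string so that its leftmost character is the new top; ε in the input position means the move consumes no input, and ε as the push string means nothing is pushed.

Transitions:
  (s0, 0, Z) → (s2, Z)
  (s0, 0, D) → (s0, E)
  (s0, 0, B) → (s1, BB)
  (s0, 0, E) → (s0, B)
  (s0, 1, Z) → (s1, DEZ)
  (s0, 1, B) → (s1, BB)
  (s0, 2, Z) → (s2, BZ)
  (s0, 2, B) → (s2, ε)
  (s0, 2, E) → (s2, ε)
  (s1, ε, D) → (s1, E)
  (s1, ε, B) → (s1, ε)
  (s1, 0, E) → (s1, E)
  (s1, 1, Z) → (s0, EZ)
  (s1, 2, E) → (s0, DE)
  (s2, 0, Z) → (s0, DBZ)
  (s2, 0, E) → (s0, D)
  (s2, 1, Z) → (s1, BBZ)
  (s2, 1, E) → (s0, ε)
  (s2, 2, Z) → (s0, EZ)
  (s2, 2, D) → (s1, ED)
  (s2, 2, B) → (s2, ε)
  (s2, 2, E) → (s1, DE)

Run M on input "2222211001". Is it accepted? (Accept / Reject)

(s0, 2222211001, Z) ⊢ (s2, 222211001, BZ) ⊢ (s2, 22211001, Z) ⊢ (s0, 2211001, EZ) ⊢ (s2, 211001, Z) ⊢ (s0, 11001, EZ)
No transition applies at (s0, 11001, EZ); input not fully consumed.

Reject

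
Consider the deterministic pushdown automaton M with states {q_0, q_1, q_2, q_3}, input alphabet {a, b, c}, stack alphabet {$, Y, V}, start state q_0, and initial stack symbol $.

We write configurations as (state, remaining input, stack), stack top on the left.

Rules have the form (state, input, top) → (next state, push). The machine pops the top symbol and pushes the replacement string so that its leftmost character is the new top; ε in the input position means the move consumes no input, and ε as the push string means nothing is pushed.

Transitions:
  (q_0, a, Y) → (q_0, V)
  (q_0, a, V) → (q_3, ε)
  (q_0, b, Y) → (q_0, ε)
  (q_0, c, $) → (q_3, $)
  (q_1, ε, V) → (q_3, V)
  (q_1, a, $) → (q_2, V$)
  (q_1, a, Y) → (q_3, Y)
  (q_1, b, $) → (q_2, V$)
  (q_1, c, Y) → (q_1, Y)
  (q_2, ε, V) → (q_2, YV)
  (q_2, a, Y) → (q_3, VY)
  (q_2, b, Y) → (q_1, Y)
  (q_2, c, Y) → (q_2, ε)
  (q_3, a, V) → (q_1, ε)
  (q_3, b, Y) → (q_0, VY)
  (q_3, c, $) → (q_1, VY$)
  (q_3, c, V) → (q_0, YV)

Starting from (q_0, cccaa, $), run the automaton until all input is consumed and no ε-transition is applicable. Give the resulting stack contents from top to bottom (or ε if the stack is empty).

VY$

(q_0, cccaa, $) ⊢ (q_3, ccaa, $) ⊢ (q_1, caa, VY$) ⊢ (q_3, caa, VY$) ⊢ (q_0, aa, YVY$) ⊢ (q_0, a, VVY$) ⊢ (q_3, ε, VY$)
All input consumed in state q_3 with stack VY$.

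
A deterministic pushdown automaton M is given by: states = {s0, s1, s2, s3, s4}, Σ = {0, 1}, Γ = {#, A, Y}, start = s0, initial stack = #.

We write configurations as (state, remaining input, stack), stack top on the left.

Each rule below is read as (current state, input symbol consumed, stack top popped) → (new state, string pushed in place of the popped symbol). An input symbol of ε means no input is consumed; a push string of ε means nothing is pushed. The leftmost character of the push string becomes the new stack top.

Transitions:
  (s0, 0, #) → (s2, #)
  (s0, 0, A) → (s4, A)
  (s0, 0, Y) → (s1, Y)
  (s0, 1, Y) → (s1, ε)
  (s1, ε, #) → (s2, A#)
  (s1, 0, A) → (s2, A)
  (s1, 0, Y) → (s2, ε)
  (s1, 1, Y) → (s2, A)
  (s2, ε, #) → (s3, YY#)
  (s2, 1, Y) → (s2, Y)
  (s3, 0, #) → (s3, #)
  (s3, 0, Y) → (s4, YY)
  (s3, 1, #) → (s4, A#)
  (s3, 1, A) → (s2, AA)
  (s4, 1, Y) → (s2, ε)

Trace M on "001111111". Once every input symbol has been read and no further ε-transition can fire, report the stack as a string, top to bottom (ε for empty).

(s0, 001111111, #)
  read 0, top #: go to s2, push # → (s2, 01111111, #)
  ε-move, top #: go to s3, push YY# → (s3, 01111111, YY#)
  read 0, top Y: go to s4, push YY → (s4, 1111111, YYY#)
  read 1, top Y: go to s2, push ε → (s2, 111111, YY#)
  read 1, top Y: go to s2, push Y → (s2, 11111, YY#)
  read 1, top Y: go to s2, push Y → (s2, 1111, YY#)
  read 1, top Y: go to s2, push Y → (s2, 111, YY#)
  read 1, top Y: go to s2, push Y → (s2, 11, YY#)
  read 1, top Y: go to s2, push Y → (s2, 1, YY#)
  read 1, top Y: go to s2, push Y → (s2, ε, YY#)
All input consumed in state s2 with stack YY#.

YY#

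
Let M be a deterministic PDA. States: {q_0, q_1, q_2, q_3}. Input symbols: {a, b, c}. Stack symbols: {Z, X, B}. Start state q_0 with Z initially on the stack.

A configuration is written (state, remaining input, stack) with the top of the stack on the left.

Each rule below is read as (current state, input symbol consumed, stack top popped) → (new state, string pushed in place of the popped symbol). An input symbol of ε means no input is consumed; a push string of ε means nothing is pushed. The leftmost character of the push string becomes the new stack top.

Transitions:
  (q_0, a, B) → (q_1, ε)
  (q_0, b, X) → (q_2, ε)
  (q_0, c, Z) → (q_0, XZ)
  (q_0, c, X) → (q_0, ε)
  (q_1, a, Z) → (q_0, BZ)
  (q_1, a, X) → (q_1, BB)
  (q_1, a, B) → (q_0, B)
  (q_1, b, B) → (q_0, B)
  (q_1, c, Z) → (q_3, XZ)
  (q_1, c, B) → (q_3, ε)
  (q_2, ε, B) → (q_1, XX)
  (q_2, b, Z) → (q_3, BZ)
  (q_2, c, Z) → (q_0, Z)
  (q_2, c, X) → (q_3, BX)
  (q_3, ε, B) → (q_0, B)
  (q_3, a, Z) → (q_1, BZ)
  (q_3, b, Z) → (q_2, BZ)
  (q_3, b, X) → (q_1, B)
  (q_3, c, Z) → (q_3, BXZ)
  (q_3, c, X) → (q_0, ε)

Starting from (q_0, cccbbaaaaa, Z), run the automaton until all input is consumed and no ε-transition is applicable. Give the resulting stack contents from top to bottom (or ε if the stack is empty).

Z

(q_0, cccbbaaaaa, Z)
  read c, top Z: go to q_0, push XZ → (q_0, ccbbaaaaa, XZ)
  read c, top X: go to q_0, push ε → (q_0, cbbaaaaa, Z)
  read c, top Z: go to q_0, push XZ → (q_0, bbaaaaa, XZ)
  read b, top X: go to q_2, push ε → (q_2, baaaaa, Z)
  read b, top Z: go to q_3, push BZ → (q_3, aaaaa, BZ)
  ε-move, top B: go to q_0, push B → (q_0, aaaaa, BZ)
  read a, top B: go to q_1, push ε → (q_1, aaaa, Z)
  read a, top Z: go to q_0, push BZ → (q_0, aaa, BZ)
  read a, top B: go to q_1, push ε → (q_1, aa, Z)
  read a, top Z: go to q_0, push BZ → (q_0, a, BZ)
  read a, top B: go to q_1, push ε → (q_1, ε, Z)
All input consumed in state q_1 with stack Z.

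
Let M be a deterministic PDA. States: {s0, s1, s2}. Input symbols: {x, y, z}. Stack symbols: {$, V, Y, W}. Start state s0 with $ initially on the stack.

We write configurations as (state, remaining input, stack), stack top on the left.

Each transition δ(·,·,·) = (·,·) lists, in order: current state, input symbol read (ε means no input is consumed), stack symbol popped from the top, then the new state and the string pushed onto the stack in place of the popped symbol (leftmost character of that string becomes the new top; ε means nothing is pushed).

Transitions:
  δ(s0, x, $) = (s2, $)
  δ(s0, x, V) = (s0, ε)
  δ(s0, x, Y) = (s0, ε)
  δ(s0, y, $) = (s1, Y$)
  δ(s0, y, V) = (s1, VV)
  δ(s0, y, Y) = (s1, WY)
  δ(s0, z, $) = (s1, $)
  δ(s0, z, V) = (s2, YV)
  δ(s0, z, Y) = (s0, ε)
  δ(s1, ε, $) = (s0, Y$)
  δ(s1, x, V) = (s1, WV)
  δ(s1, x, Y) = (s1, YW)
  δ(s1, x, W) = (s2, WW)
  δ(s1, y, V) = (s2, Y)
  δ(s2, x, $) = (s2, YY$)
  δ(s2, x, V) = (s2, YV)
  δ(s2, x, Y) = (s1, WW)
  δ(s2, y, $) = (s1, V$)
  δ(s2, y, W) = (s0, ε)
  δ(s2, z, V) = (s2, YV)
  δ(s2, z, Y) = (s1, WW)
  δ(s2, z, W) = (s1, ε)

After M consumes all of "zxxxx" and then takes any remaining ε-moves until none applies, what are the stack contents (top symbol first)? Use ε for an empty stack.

WWY$

(s0, zxxxx, $)
  read z, top $: go to s1, push $ → (s1, xxxx, $)
  ε-move, top $: go to s0, push Y$ → (s0, xxxx, Y$)
  read x, top Y: go to s0, push ε → (s0, xxx, $)
  read x, top $: go to s2, push $ → (s2, xx, $)
  read x, top $: go to s2, push YY$ → (s2, x, YY$)
  read x, top Y: go to s1, push WW → (s1, ε, WWY$)
All input consumed in state s1 with stack WWY$.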